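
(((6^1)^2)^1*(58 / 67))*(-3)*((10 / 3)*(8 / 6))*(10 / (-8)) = 34800 / 67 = 519.40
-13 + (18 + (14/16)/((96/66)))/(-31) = -53965/3968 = -13.60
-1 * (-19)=19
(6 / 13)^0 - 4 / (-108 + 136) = 6 / 7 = 0.86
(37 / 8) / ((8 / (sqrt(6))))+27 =37 * sqrt(6) / 64+27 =28.42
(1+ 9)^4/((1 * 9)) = 10000/9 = 1111.11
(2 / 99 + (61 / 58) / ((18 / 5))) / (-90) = -3587 / 1033560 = -0.00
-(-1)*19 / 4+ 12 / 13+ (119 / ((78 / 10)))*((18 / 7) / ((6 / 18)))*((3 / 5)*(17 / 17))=76.29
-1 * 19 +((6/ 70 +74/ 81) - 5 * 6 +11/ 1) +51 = 39688/ 2835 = 14.00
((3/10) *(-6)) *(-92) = 828/5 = 165.60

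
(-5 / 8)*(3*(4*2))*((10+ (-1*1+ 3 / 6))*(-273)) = 77805 / 2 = 38902.50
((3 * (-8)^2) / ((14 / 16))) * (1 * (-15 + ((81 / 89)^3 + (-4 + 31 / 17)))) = -3603.59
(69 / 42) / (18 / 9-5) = -0.55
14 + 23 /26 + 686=18223 /26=700.88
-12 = -12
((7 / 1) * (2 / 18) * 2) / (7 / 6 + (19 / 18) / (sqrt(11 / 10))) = 6468 / 1241-532 * sqrt(110) / 1241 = 0.72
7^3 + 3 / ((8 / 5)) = 2759 / 8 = 344.88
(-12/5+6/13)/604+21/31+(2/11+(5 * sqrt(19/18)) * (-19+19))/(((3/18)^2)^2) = 236.31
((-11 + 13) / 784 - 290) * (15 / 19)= -1705185 / 7448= -228.95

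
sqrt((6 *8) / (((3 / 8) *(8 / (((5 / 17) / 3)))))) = 4 *sqrt(255) / 51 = 1.25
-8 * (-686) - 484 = 5004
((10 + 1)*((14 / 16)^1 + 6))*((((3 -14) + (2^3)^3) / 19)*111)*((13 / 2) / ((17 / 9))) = 3936424635 / 5168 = 761692.07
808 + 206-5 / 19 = 1013.74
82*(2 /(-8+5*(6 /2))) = 164 /7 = 23.43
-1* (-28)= 28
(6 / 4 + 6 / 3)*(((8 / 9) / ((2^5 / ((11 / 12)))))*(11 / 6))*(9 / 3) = 847 / 1728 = 0.49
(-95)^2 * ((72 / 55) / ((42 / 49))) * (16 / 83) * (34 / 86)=41240640 / 39259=1050.48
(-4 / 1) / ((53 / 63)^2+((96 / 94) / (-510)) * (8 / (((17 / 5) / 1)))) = -215643708 / 37900631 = -5.69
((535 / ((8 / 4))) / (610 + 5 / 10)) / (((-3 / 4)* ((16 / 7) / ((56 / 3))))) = -52430 / 10989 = -4.77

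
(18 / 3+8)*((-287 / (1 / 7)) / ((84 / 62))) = -62279 / 3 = -20759.67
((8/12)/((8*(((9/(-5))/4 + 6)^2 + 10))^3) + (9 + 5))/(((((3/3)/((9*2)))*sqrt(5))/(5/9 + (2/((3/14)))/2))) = 588.53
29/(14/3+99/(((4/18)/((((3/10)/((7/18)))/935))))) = 517650/89861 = 5.76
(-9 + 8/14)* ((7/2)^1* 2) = -59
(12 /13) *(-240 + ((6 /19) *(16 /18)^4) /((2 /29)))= -39415744 /180063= -218.90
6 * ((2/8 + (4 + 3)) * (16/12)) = 58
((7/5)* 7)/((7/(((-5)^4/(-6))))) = -875/6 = -145.83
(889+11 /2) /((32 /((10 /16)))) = 8945 /512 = 17.47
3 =3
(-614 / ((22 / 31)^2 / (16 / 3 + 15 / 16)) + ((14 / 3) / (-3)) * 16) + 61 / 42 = -1870582675 / 243936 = -7668.33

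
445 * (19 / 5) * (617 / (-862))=-1043347 / 862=-1210.38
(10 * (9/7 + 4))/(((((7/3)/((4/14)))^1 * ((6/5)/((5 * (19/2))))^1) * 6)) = 87875/2058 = 42.70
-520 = -520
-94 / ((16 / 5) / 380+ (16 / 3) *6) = -22325 / 7602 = -2.94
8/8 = 1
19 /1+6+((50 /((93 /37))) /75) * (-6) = 2177 /93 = 23.41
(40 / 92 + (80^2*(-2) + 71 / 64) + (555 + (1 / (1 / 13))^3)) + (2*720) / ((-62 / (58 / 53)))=-24358783989 / 2418496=-10071.87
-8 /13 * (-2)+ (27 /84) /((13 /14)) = 41 /26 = 1.58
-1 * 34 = -34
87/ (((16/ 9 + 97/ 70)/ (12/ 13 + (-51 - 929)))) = -697621680/ 25909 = -26925.84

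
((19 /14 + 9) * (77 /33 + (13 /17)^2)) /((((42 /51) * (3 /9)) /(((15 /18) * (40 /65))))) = 1834250 /32487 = 56.46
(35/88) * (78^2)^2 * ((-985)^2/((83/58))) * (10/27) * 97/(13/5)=125919080830725000/913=137917941764211.39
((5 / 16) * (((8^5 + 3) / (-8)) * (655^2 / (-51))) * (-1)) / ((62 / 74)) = -2601021980875 / 202368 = -12852931.20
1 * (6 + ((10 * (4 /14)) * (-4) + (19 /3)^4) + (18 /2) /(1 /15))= 985714 /567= 1738.47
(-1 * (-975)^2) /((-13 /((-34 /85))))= -29250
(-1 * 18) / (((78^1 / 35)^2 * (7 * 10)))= -35 / 676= -0.05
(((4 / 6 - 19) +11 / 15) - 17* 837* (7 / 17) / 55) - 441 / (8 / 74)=-924743 / 220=-4203.38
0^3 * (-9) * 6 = 0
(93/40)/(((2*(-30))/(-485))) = 3007/160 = 18.79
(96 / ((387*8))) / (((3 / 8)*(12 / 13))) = 104 / 1161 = 0.09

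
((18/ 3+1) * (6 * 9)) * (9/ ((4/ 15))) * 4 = 51030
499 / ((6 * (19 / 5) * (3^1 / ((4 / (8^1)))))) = 2495 / 684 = 3.65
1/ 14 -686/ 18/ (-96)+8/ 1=51217/ 6048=8.47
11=11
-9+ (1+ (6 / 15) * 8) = -24 / 5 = -4.80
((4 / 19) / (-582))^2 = 4 / 30569841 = 0.00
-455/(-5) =91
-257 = -257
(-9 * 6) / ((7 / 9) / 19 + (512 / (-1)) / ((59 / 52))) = 544806 / 4552291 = 0.12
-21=-21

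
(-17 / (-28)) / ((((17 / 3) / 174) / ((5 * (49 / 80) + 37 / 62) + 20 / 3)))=190965 / 992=192.51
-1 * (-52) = 52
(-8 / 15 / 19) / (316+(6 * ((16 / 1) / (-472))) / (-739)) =-43601 / 490838685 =-0.00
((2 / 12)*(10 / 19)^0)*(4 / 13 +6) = 41 / 39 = 1.05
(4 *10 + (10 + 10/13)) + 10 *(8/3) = 3020/39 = 77.44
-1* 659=-659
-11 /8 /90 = -11 /720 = -0.02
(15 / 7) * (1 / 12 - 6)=-355 / 28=-12.68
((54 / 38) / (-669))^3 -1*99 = -7530270665976 / 76063340053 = -99.00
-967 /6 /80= -2.01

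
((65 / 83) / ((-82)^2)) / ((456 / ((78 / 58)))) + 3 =7380209453 / 2460069536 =3.00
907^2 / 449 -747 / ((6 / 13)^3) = -62132023 / 10776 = -5765.78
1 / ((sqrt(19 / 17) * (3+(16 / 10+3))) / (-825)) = -4125 * sqrt(323) / 722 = -102.68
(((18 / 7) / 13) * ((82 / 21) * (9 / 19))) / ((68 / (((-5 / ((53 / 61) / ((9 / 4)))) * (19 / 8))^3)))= -8265742450927875 / 52828210233344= -156.46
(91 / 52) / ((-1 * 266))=-1 / 152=-0.01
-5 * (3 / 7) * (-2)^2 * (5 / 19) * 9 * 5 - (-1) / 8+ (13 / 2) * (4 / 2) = -94035 / 1064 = -88.38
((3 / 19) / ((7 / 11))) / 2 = 33 / 266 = 0.12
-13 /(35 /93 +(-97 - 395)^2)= -1209 /22511987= -0.00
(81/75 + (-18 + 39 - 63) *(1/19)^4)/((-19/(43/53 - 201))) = 7464383274/656166235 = 11.38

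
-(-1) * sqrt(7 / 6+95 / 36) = sqrt(137) / 6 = 1.95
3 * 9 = 27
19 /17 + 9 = 172 /17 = 10.12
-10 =-10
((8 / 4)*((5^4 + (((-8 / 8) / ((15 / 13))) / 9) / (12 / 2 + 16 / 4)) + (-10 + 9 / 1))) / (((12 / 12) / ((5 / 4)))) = 842387 / 540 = 1559.98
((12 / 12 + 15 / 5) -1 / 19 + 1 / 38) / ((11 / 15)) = 5.42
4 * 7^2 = 196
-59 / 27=-2.19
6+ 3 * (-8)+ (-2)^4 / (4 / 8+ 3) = -94 / 7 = -13.43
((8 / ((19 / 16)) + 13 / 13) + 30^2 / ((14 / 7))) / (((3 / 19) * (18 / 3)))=483.17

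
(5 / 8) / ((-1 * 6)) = -0.10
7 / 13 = 0.54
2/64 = 1/32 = 0.03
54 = 54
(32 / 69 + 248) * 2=34288 / 69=496.93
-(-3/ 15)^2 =-1/ 25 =-0.04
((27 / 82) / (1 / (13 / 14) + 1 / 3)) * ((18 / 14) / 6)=3159 / 63140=0.05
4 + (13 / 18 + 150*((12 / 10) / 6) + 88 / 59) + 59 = 101117 / 1062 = 95.21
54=54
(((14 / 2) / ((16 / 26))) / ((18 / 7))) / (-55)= -637 / 7920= -0.08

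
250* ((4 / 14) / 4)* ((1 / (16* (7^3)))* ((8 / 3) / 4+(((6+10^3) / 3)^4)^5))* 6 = 70443290094337780239377474460145279767189267371062500906619375 / 11162359129068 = 6310788721256582194161012000000000000000000000000.00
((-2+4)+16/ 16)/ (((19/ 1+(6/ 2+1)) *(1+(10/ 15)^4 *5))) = 243/ 3703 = 0.07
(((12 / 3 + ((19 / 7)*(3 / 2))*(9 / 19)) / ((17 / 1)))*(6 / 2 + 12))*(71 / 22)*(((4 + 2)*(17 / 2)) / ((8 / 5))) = 538.12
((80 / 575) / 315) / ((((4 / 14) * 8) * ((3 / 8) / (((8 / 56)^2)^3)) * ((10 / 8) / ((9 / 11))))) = 32 / 11161948875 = 0.00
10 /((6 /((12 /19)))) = 20 /19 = 1.05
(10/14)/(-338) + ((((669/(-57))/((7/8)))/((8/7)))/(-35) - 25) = -5544351/224770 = -24.67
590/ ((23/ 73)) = 1872.61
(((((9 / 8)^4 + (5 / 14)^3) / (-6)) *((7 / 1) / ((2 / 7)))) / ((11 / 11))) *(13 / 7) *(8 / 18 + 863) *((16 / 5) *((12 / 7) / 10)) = -233809954729 / 39513600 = -5917.20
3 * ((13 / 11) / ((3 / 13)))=169 / 11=15.36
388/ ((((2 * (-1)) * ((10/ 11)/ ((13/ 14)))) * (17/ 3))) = -41613/ 1190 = -34.97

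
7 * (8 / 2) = 28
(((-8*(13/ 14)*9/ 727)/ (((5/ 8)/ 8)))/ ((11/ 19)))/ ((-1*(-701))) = -569088/ 196206395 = -0.00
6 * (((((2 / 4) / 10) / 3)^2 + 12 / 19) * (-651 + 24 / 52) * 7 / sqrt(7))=-121834361 * sqrt(7) / 49400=-6525.17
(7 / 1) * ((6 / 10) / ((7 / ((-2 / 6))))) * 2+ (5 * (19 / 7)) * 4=53.89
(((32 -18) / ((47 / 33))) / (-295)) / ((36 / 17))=-1309 / 83190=-0.02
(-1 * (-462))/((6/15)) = 1155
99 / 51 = 33 / 17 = 1.94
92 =92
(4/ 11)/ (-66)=-2/ 363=-0.01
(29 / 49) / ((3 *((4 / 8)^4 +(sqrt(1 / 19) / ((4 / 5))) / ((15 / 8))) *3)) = 0.31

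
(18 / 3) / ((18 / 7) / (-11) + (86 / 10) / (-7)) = -2310 / 563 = -4.10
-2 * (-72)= 144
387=387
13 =13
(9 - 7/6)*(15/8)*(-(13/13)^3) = -235/16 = -14.69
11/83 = 0.13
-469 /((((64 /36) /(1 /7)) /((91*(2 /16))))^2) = -6420141 /16384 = -391.85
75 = 75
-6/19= -0.32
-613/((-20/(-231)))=-141603/20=-7080.15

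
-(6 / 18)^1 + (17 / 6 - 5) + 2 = -1 / 2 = -0.50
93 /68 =1.37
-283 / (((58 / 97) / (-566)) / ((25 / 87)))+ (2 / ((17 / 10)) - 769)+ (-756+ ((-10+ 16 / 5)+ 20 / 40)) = 32360404967 / 428910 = 75448.01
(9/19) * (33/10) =297/190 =1.56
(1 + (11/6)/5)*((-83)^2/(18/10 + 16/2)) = 282449/294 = 960.71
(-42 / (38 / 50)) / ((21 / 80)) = -4000 / 19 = -210.53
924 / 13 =71.08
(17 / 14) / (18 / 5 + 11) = 85 / 1022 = 0.08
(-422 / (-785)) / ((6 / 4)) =844 / 2355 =0.36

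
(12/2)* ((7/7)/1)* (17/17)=6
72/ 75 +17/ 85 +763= 764.16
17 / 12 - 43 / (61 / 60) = -29923 / 732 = -40.88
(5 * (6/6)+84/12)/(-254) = -6/127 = -0.05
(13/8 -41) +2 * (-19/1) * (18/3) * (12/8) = -3051/8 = -381.38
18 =18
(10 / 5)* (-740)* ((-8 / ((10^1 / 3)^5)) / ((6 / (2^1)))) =9.59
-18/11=-1.64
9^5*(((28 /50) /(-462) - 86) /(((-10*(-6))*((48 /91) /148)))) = -522456841179 /22000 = -23748038.24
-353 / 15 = -23.53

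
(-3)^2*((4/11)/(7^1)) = 36/77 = 0.47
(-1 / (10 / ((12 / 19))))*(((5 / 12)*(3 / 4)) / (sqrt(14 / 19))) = -3*sqrt(266) / 2128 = -0.02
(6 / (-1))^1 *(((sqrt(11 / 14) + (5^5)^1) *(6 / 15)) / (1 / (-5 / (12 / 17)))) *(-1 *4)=-212500-34 *sqrt(154) / 7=-212560.28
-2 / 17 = -0.12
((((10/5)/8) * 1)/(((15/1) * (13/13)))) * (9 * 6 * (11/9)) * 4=22/5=4.40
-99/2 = -49.50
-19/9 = -2.11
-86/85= -1.01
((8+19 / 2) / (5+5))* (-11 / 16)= -77 / 64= -1.20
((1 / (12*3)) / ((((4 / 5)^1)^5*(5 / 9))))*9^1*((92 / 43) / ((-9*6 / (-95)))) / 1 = 1365625 / 264192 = 5.17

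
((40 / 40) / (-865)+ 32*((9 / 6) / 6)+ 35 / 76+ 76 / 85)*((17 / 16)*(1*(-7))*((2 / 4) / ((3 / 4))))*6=-73172897 / 262960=-278.27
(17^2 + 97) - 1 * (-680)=1066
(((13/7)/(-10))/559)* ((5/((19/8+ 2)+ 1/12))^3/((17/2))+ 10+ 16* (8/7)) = -2073843369/219399076085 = -0.01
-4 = -4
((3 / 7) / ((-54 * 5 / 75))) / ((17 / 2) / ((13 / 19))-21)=65 / 4683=0.01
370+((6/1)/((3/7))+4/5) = 1924/5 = 384.80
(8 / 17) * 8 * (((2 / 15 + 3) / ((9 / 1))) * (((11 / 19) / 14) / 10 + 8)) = 10.49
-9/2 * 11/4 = -99/8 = -12.38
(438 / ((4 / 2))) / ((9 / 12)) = 292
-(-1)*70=70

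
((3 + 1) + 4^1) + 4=12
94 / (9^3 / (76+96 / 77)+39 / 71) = 39696952 / 4217415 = 9.41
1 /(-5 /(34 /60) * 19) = -17 /2850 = -0.01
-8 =-8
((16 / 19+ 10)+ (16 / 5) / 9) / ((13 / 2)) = 19148 / 11115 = 1.72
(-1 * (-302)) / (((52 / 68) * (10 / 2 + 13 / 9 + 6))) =23103 / 728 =31.73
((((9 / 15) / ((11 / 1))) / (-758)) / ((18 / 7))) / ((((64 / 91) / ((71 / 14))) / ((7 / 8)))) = -0.00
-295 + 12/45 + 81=-3206/15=-213.73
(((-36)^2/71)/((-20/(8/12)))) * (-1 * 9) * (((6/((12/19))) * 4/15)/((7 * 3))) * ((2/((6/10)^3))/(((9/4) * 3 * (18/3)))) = 6080/40257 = 0.15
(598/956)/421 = 299/201238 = 0.00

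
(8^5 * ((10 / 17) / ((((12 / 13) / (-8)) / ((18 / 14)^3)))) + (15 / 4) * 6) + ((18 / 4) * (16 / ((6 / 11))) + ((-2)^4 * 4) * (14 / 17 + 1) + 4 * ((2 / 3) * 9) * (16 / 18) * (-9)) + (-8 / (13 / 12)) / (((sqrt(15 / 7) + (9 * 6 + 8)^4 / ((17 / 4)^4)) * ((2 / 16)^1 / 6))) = -5390356696358805951837376419673 / 15185457321677186458722262 + 32144290288128 * sqrt(105) / 1302131480164396026301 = -354968.35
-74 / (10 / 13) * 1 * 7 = -3367 / 5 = -673.40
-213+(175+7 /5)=-183 /5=-36.60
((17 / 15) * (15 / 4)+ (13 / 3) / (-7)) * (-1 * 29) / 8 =-8845 / 672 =-13.16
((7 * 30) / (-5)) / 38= -21 / 19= -1.11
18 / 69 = 6 / 23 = 0.26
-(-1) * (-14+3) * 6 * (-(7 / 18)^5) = 0.59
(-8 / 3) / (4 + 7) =-8 / 33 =-0.24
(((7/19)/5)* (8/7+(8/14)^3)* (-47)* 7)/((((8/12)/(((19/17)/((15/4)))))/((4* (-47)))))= 8058432/2975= 2708.72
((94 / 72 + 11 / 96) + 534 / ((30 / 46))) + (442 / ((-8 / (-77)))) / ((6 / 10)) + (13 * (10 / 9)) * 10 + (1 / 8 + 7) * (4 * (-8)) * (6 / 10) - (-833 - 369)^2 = -45980343 / 32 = -1436885.72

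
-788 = -788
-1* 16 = -16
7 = 7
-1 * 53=-53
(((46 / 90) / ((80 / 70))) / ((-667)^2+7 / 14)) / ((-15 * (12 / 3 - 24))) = 161 / 48048066000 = 0.00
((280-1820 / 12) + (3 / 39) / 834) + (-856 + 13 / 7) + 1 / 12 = -110156513 / 151788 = -725.73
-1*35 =-35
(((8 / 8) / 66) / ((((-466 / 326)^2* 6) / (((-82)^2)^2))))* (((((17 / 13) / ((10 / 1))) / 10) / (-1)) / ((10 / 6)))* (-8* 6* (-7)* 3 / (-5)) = 428843502579408 / 4852079375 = 88383.45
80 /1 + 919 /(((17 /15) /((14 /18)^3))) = 1906565 /4131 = 461.53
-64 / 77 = -0.83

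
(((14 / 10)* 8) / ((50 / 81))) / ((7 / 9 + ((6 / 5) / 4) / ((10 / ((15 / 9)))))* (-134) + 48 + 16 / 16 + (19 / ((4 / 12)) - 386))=-40824 / 879575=-0.05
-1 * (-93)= 93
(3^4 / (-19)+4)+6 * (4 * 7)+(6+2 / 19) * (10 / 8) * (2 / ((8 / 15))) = 14923 / 76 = 196.36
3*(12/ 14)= 18/ 7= 2.57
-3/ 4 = -0.75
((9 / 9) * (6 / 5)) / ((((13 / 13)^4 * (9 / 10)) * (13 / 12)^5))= 331776 / 371293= 0.89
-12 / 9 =-4 / 3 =-1.33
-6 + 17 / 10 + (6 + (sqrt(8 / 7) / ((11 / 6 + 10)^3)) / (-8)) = 17 / 10 - 54 * sqrt(14) / 2505377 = 1.70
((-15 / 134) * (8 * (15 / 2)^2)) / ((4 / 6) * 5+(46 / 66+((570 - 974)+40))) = 111375 / 795893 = 0.14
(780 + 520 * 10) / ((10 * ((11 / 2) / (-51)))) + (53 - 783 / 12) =-5557.34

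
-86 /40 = -43 /20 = -2.15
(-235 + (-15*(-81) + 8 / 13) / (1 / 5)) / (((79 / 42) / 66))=205025.43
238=238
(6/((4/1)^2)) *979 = 2937/8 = 367.12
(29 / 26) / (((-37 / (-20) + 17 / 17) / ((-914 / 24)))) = -66265 / 4446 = -14.90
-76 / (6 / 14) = -532 / 3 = -177.33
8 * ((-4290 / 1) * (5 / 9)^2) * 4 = -1144000 / 27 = -42370.37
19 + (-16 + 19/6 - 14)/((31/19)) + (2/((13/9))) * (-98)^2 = 32160367/2418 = 13300.40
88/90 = 44/45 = 0.98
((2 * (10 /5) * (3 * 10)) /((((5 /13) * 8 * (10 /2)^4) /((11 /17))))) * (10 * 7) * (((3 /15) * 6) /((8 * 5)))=9009 /106250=0.08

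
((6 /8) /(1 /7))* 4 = 21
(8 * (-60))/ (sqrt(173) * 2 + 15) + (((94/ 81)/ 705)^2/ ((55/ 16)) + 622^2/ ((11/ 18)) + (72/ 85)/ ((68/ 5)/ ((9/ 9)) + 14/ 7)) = 5305124770825701748/ 8379621446625-960 * sqrt(173)/ 467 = 633071.34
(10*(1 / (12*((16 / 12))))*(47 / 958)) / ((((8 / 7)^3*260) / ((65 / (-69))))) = -80605 / 1083015168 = -0.00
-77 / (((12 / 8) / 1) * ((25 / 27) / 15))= -4158 / 5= -831.60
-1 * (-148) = 148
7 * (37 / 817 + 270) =1544389 / 817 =1890.32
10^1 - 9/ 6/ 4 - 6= 29/ 8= 3.62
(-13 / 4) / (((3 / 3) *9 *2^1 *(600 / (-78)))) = 169 / 7200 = 0.02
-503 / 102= -4.93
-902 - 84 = -986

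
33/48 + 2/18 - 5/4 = -65/144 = -0.45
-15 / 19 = -0.79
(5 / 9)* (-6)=-10 / 3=-3.33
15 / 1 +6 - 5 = 16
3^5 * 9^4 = 1594323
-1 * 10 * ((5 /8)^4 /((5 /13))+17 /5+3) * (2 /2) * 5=-695985 /2048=-339.84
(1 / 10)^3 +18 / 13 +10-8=44013 / 13000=3.39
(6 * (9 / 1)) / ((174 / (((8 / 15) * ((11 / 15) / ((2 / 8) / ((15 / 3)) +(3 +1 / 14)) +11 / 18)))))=5324 / 38019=0.14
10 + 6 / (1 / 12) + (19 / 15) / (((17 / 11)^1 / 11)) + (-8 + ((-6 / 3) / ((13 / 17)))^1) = 266527 / 3315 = 80.40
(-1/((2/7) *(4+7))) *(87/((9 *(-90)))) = 203/5940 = 0.03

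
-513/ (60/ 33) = -5643/ 20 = -282.15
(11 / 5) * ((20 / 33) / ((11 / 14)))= 56 / 33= 1.70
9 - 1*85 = -76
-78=-78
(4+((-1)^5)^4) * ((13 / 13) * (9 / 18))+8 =21 / 2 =10.50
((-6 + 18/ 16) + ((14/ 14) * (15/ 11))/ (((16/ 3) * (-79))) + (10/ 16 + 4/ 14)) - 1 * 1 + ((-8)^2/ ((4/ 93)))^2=215497723753/ 97328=2214139.03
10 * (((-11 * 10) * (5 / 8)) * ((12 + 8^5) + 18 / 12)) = -90149125 / 4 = -22537281.25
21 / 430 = 0.05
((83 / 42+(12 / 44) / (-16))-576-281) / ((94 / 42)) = -3160231 / 8272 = -382.04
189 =189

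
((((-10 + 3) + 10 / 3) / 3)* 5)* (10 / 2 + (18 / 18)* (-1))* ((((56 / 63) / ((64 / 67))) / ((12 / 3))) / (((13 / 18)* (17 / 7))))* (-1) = 25795 / 7956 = 3.24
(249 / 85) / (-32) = -249 / 2720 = -0.09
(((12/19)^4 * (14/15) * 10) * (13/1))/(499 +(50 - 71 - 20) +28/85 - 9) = 71285760/1659116651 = 0.04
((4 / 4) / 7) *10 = 10 / 7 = 1.43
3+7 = 10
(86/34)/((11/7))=301/187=1.61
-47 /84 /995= -47 /83580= -0.00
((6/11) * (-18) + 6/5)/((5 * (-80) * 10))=237/110000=0.00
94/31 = 3.03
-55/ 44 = -5/ 4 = -1.25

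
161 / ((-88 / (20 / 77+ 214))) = -189727 / 484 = -392.00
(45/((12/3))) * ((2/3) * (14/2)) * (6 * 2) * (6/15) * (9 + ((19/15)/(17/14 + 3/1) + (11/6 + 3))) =1050714/295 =3561.74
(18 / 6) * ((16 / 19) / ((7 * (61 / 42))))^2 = 27648 / 1343281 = 0.02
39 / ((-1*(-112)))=39 / 112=0.35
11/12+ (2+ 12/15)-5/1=-77/60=-1.28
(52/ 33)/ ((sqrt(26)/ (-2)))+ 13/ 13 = 1 - 4 * sqrt(26)/ 33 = 0.38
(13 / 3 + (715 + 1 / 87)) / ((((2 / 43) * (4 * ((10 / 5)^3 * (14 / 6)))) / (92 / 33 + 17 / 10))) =1328491063 / 1429120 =929.59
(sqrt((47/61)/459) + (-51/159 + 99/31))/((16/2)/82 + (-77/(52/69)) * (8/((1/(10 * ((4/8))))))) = -1257880/1789455377 - 533 * sqrt(146217)/20329868574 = -0.00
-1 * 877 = -877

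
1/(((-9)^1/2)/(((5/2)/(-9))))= 5/81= 0.06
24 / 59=0.41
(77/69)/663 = 77/45747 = 0.00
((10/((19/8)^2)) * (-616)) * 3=-1182720/361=-3276.23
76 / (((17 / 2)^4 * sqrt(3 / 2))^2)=0.00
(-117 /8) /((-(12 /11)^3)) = 17303 /1536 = 11.26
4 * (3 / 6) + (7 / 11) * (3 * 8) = 190 / 11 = 17.27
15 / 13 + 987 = 12846 / 13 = 988.15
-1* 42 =-42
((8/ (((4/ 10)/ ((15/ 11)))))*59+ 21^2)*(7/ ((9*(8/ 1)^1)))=52619/ 264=199.31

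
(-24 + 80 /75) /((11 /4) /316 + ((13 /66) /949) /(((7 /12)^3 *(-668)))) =-20000076322688 /7588080975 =-2635.72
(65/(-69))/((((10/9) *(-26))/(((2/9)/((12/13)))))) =13/1656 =0.01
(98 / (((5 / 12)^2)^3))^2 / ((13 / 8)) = 685041829640404992 / 3173828125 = 215840871.86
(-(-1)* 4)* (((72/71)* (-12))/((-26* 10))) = 864/4615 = 0.19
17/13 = 1.31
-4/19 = -0.21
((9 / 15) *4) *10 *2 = 48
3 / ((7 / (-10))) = -30 / 7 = -4.29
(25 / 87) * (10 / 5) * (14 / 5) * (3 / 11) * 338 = 47320 / 319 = 148.34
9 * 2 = 18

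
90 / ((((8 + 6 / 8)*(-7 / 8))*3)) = -192 / 49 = -3.92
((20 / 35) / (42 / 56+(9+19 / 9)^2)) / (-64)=-81 / 1126804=-0.00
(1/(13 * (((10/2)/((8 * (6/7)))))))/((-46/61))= -1464/10465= -0.14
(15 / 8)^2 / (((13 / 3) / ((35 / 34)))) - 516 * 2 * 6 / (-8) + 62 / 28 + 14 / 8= 154214751 / 198016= 778.80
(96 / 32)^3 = 27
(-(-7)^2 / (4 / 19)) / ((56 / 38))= -2527 / 16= -157.94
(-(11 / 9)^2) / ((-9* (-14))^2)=-121 / 1285956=-0.00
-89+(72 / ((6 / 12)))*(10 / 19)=-251 / 19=-13.21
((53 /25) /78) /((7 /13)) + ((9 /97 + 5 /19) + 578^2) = 334084.41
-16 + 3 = -13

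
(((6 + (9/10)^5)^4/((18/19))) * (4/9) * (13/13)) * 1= 885.05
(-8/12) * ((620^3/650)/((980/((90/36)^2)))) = -2979100/1911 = -1558.92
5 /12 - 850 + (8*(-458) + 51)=-53551 /12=-4462.58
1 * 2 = 2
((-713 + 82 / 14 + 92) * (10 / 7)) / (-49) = 43060 / 2401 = 17.93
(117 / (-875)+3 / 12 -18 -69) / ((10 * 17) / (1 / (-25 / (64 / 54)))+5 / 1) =1216372 / 50133125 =0.02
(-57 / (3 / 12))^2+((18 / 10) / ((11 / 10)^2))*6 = 6291144 / 121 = 51992.93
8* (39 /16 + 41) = 695 /2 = 347.50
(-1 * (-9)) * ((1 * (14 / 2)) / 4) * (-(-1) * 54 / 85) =1701 / 170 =10.01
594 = 594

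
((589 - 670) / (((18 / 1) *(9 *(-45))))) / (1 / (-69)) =-0.77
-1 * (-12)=12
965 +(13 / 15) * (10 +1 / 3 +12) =984.36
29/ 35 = 0.83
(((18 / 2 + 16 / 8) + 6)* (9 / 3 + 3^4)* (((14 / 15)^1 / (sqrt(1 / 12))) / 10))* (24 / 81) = 53312* sqrt(3) / 675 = 136.80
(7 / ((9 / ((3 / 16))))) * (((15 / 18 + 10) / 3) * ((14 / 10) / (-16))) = -637 / 13824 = -0.05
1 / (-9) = -1 / 9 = -0.11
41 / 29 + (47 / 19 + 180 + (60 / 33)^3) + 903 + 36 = 827912341 / 733381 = 1128.90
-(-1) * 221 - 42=179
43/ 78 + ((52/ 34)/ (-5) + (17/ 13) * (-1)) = -7043/ 6630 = -1.06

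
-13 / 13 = -1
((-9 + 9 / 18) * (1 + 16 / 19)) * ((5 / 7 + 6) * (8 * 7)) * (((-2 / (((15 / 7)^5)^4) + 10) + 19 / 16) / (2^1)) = -332907065674004570965030055899 / 10108780459442138671875000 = -32932.47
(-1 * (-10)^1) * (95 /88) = 475 /44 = 10.80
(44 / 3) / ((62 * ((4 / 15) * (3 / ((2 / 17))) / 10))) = 550 / 1581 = 0.35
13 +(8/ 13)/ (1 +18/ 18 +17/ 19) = 9447/ 715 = 13.21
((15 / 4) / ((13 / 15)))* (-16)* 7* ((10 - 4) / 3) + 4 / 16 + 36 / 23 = -1157029 / 1196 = -967.42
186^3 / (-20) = -1608714 / 5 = -321742.80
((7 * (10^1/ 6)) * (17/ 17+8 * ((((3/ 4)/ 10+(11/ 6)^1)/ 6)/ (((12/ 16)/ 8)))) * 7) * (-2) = -4596.32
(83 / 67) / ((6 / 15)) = 415 / 134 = 3.10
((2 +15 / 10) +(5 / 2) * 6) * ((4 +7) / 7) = 407 / 14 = 29.07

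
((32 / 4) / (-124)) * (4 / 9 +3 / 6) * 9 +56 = 1719 / 31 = 55.45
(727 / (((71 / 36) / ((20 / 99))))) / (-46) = -29080 / 17963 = -1.62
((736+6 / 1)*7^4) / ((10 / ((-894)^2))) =711936250956 / 5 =142387250191.20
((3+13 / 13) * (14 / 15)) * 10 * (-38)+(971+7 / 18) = -8051 / 18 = -447.28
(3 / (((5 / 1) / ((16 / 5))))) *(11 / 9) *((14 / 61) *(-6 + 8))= 4928 / 4575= 1.08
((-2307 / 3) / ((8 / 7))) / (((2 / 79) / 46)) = -9780911 / 8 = -1222613.88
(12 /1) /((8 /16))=24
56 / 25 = 2.24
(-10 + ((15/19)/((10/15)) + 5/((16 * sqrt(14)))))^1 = -8.73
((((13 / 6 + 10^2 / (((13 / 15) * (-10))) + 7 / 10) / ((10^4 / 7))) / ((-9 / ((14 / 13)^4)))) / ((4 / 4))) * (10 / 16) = 28420637 / 50124555000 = 0.00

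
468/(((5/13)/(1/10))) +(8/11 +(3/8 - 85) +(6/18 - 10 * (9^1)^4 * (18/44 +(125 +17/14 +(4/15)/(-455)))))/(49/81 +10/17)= -2290217401639197/328928600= -6962658.16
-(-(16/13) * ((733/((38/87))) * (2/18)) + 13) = 216.50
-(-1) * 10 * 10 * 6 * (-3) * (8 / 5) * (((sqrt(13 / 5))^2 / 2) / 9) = -416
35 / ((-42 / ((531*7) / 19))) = -6195 / 38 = -163.03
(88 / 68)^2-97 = -27549 / 289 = -95.33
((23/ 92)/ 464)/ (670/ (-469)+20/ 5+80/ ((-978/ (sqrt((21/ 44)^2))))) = 12551/ 58991104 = 0.00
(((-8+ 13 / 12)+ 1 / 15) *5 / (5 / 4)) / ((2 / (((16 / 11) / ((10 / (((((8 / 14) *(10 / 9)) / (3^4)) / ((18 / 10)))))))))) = -4384 / 505197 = -0.01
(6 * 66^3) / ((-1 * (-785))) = 1724976 / 785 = 2197.42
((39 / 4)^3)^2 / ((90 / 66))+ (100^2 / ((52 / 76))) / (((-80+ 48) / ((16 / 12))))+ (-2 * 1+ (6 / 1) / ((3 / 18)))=502721114303 / 798720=629408.45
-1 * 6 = -6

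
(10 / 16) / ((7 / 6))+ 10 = 295 / 28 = 10.54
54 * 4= 216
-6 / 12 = -1 / 2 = -0.50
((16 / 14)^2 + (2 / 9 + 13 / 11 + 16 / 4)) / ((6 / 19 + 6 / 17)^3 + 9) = 1096912289117 / 1520119542249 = 0.72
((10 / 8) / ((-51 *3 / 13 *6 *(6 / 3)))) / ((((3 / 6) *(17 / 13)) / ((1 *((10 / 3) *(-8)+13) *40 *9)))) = 66.60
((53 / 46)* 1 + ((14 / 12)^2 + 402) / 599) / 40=905429 / 19838880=0.05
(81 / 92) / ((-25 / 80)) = -324 / 115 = -2.82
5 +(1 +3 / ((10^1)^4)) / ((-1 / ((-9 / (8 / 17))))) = 1930459 / 80000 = 24.13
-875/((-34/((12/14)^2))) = 18.91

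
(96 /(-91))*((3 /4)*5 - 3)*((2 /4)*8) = -288 /91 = -3.16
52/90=26/45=0.58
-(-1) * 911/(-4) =-911/4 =-227.75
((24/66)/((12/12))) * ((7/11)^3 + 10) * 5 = 273060/14641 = 18.65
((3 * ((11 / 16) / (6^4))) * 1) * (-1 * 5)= -55 / 6912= -0.01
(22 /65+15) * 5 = 997 /13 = 76.69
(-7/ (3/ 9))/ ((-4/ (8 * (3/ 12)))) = 21/ 2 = 10.50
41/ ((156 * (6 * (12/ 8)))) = 41/ 1404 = 0.03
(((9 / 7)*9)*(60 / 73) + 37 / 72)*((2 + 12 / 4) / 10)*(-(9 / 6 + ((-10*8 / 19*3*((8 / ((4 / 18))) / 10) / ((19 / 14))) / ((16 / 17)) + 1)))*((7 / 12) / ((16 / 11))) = 66.54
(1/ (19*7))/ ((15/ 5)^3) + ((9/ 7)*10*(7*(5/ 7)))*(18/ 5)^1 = 231.43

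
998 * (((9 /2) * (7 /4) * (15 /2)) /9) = 52395 /8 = 6549.38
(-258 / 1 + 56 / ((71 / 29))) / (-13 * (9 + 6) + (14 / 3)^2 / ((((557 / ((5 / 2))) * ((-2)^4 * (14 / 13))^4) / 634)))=1074964484063232 / 891507704892025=1.21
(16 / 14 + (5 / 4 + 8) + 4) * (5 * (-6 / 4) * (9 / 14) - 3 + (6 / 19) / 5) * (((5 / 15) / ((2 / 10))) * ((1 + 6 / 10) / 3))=-924079 / 9310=-99.26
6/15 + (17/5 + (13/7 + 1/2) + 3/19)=8399/1330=6.32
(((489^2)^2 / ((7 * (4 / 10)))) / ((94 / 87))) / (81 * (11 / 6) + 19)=4974560179767 / 44086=112837639.61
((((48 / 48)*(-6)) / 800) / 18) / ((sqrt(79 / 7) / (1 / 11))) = -0.00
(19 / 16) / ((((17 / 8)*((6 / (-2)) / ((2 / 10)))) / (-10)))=19 / 51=0.37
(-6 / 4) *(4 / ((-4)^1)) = 3 / 2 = 1.50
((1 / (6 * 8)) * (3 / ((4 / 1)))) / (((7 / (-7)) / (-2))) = 1 / 32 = 0.03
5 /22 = 0.23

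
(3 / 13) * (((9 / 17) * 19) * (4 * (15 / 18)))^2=974700 / 3757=259.44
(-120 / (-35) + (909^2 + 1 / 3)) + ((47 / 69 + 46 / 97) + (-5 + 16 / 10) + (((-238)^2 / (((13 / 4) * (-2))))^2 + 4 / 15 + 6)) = 3039180739652254 / 39589095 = 76768128.69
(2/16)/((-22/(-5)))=5/176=0.03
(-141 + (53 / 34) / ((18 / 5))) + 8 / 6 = -85211 / 612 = -139.23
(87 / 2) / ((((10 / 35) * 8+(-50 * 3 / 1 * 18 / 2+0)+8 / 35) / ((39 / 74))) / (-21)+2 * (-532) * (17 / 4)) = -2493855 / 252266284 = -0.01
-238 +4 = -234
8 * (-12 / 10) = -48 / 5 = -9.60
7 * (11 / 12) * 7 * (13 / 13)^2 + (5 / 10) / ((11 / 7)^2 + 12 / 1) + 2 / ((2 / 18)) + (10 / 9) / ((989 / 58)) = 1590737443 / 25243236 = 63.02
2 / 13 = 0.15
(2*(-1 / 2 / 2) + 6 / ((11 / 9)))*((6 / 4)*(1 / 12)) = 97 / 176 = 0.55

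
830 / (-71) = -830 / 71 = -11.69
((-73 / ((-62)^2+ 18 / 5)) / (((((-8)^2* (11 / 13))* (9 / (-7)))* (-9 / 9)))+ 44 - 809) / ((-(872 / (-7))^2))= 4569122048015 / 92684702195712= 0.05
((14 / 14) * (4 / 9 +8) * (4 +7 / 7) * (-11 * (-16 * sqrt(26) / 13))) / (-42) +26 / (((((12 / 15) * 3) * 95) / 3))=13 / 38- 33440 * sqrt(26) / 2457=-69.06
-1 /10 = -0.10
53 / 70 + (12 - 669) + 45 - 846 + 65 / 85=-1733209 / 1190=-1456.48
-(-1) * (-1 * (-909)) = 909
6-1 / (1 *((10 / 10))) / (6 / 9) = 9 / 2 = 4.50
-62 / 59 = -1.05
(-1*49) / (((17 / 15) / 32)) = -23520 / 17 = -1383.53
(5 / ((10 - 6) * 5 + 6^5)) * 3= 15 / 7796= 0.00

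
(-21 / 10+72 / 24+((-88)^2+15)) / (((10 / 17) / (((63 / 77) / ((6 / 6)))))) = 11872647 / 1100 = 10793.32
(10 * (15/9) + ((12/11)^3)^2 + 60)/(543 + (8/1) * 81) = 416416982/6329787453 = 0.07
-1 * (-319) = 319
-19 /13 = -1.46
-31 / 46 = -0.67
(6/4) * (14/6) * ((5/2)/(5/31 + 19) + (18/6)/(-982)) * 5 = 2601305/1166616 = 2.23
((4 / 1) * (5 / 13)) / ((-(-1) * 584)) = 5 / 1898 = 0.00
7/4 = 1.75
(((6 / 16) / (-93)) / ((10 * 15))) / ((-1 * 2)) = 1 / 74400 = 0.00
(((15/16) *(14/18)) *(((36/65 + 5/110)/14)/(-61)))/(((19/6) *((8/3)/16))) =-2571/2651792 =-0.00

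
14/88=7/44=0.16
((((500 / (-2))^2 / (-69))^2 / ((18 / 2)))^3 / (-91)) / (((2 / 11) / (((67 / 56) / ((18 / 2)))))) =-2745538949966430664062500000000 / 451028530299718917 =-6087284429971.55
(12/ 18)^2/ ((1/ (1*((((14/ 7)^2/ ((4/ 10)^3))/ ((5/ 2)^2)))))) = 40/ 9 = 4.44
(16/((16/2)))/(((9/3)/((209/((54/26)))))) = 5434/81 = 67.09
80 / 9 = 8.89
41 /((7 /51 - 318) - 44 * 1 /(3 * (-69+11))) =-60639 /469745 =-0.13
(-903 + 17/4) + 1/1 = -3591/4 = -897.75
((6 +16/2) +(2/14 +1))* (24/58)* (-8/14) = -5088/1421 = -3.58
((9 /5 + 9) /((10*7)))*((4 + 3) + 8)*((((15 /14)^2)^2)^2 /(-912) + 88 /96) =33242312525157 /15702395555840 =2.12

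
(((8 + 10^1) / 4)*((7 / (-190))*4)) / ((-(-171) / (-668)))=4676 / 1805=2.59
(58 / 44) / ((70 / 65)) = 377 / 308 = 1.22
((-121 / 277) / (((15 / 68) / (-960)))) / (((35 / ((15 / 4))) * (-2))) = -197472 / 1939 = -101.84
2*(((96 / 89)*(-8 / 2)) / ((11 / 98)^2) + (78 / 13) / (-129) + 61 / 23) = -7239233982 / 10650541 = -679.71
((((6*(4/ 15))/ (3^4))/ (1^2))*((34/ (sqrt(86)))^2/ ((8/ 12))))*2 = 4624/ 5805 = 0.80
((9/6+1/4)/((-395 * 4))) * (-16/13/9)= 7/46215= 0.00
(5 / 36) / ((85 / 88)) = 0.14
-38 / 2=-19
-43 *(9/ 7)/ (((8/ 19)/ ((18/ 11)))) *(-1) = 66177/ 308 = 214.86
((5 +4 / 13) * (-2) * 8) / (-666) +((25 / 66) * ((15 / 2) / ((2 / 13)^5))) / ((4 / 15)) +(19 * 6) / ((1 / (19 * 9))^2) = 28095643854037 / 8126976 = 3457084.63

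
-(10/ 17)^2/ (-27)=100/ 7803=0.01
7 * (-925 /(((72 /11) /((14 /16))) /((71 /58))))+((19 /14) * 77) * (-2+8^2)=181051607 /33408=5419.41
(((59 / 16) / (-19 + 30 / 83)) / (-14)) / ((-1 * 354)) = -83 / 2079168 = -0.00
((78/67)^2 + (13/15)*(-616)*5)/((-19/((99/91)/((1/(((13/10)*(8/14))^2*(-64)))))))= -789187795968/146274065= -5395.27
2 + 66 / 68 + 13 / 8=4.60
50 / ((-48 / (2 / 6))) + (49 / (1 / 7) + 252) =42815 / 72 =594.65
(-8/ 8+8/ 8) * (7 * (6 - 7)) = 0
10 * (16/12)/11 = 40/33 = 1.21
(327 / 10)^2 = 106929 / 100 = 1069.29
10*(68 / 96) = 85 / 12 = 7.08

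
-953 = -953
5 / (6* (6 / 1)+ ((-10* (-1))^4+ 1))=5 / 10037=0.00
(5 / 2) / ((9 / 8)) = 2.22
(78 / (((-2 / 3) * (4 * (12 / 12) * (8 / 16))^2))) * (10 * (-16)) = 4680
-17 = -17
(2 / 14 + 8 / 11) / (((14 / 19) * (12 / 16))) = 2546 / 1617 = 1.57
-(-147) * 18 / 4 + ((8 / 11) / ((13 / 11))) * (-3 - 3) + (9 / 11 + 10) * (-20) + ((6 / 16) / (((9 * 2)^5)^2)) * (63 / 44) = 267130191859531867 / 605128075149312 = 441.44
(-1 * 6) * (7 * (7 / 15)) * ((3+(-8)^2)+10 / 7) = -6706 / 5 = -1341.20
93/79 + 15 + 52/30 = 21224/1185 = 17.91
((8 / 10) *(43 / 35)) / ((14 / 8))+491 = 602163 / 1225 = 491.56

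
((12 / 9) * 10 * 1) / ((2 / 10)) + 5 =215 / 3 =71.67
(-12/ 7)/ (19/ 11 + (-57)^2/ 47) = -1551/ 64106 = -0.02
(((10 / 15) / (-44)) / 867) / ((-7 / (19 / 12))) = 19 / 4806648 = 0.00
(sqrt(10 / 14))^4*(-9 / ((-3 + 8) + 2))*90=-20250 / 343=-59.04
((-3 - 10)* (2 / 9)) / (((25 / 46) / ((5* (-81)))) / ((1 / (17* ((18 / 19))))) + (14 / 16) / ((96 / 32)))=-90896 / 8497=-10.70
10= 10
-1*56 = -56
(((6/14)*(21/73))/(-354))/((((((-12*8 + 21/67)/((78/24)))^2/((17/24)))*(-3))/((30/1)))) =64484485/22658773343616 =0.00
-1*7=-7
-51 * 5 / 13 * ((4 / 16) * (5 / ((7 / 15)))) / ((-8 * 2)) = 19125 / 5824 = 3.28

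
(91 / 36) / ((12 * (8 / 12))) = 91 / 288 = 0.32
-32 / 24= -4 / 3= -1.33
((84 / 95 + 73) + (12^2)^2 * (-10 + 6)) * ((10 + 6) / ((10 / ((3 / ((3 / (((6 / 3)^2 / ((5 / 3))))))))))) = -755775456 / 2375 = -318221.24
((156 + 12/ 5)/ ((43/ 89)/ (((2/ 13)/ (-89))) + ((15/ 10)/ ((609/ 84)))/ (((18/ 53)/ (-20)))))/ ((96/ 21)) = -60291/ 507530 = -0.12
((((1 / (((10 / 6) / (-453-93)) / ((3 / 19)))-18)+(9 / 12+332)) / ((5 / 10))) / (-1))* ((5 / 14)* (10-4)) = -299847 / 266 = -1127.24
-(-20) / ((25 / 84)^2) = 28224 / 125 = 225.79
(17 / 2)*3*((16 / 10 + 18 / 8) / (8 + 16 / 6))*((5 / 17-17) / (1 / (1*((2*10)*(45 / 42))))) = -3294.84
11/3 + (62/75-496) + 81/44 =-1615897/3300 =-489.67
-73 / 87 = -0.84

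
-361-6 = -367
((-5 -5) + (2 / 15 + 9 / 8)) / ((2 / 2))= -1049 / 120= -8.74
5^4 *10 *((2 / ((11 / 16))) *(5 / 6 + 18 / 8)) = 1850000 / 33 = 56060.61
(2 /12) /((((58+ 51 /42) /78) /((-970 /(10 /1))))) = -17654 /829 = -21.30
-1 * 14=-14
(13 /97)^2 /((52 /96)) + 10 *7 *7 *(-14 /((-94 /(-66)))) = -2129994756 /442223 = -4816.56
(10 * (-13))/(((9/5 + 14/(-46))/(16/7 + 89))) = -4776525/602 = -7934.43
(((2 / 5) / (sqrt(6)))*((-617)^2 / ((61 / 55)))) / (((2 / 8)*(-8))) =-4187579*sqrt(6) / 366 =-28025.77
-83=-83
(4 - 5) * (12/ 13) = -12/ 13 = -0.92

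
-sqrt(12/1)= -2 * sqrt(3)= -3.46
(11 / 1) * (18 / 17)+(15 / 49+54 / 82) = 430728 / 34153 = 12.61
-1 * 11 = -11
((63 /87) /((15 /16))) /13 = 112 /1885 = 0.06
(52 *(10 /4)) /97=130 /97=1.34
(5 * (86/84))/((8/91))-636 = -27733/48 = -577.77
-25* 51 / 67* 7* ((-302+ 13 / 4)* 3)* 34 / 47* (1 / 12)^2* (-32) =-60437125 / 3149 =-19192.48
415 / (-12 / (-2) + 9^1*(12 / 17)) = 1411 / 42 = 33.60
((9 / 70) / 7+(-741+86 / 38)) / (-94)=6877469 / 875140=7.86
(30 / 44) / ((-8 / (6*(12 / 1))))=-135 / 22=-6.14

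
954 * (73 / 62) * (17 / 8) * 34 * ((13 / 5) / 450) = 14535833 / 31000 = 468.90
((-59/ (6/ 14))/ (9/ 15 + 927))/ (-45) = 413/ 125226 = 0.00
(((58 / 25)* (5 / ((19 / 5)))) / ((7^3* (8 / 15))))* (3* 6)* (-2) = -3915 / 6517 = -0.60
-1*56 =-56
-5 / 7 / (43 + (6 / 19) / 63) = -285 / 17159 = -0.02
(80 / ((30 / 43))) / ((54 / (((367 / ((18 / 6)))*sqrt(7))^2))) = 162165556 / 729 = 222449.32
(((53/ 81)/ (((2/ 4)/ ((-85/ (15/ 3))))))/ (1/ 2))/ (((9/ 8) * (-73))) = 28832/ 53217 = 0.54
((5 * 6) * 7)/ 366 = 35/ 61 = 0.57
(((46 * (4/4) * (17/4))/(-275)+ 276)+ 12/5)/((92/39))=5956431/50600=117.72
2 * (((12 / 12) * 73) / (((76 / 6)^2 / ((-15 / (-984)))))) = 3285 / 236816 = 0.01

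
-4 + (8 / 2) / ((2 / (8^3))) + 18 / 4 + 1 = 2051 / 2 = 1025.50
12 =12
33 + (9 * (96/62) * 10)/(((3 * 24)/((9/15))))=1059/31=34.16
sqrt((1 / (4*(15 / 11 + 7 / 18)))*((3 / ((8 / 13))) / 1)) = 3*sqrt(148863) / 1388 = 0.83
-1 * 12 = -12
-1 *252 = -252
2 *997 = 1994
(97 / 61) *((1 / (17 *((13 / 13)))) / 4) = 97 / 4148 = 0.02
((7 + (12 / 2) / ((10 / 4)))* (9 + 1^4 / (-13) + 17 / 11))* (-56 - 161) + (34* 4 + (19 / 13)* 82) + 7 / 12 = -181014671 / 8580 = -21097.28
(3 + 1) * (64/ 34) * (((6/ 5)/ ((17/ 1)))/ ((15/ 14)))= 3584/ 7225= 0.50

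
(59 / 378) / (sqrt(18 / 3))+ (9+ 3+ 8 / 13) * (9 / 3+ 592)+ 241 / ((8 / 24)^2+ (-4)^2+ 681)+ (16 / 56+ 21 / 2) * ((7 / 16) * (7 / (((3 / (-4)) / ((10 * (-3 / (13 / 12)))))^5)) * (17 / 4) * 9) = 59 * sqrt(6) / 2268+ 201979450955875186637 / 2329492282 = 86705353143.57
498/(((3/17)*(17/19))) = 3154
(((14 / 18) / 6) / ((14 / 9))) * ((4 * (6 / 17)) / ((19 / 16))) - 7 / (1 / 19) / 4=-42831 / 1292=-33.15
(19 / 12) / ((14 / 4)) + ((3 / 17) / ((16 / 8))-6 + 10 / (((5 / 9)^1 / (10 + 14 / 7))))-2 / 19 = 1427383 / 6783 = 210.44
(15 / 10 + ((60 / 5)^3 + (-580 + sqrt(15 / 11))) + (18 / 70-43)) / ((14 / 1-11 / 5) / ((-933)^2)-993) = -67439394297 / 60507689564-4352445 * sqrt(165) / 47541756086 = -1.12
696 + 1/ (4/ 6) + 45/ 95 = 26523/ 38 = 697.97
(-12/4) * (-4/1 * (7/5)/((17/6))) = 5.93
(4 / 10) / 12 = 1 / 30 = 0.03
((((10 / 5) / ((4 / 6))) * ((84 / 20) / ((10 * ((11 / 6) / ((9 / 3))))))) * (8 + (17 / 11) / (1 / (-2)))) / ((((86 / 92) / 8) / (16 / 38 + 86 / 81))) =128.44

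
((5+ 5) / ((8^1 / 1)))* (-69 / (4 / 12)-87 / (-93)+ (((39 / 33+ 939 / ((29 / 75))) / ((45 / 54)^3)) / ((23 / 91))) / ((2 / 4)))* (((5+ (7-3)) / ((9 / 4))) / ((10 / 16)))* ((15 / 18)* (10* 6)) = 15018809223104 / 1137235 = 13206425.43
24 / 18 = 1.33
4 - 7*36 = -248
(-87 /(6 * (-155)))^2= 841 /96100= 0.01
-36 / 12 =-3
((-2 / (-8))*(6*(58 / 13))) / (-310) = -87 / 4030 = -0.02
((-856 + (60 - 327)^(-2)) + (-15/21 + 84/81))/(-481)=1281007862/720090189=1.78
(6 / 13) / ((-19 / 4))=-24 / 247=-0.10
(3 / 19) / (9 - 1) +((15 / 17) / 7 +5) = 93077 / 18088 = 5.15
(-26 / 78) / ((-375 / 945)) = 21 / 25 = 0.84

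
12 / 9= 4 / 3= 1.33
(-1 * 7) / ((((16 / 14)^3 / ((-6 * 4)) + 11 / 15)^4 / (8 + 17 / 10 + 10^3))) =-122286042259934875 / 3510195379202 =-34837.39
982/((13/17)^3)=4824566/2197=2195.98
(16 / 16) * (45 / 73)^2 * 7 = 14175 / 5329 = 2.66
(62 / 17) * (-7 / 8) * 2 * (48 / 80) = -651 / 170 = -3.83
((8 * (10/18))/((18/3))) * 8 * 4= 23.70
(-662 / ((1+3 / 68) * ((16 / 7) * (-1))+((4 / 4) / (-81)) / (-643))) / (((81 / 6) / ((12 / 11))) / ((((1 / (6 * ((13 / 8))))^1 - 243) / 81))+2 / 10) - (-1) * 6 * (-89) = -13307252933919822 / 22008513539213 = -604.64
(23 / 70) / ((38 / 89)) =2047 / 2660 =0.77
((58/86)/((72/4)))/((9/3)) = 29/2322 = 0.01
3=3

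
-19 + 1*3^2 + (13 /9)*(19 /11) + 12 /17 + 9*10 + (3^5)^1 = 548996 /1683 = 326.20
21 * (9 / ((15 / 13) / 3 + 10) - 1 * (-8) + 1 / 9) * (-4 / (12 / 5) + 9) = 62216 / 45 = 1382.58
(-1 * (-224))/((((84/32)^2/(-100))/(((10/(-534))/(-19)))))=-1024000/319599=-3.20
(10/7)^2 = 100/49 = 2.04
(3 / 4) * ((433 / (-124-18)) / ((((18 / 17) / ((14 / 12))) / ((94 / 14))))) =-345967 / 20448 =-16.92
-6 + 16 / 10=-22 / 5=-4.40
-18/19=-0.95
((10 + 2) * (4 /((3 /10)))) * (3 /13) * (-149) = -71520 /13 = -5501.54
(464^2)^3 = 9979479338254336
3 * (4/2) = 6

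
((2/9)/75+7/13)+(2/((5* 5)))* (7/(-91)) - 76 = -662203/8775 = -75.46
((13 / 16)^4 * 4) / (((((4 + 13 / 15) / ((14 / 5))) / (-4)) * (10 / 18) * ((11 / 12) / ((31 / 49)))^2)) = -3.44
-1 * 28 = -28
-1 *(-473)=473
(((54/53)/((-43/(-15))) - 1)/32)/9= -1469/656352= -0.00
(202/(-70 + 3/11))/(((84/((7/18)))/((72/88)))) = -0.01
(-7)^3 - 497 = -840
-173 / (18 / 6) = -173 / 3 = -57.67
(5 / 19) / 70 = 1 / 266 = 0.00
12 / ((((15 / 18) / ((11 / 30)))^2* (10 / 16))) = 11616 / 3125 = 3.72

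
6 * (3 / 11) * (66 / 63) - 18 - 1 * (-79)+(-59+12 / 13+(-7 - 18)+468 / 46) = -21325 / 2093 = -10.19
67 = 67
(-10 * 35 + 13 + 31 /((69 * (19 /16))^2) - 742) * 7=-12981444161 /1718721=-7552.97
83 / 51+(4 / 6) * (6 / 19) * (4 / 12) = 1645 / 969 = 1.70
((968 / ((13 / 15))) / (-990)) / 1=-44 / 39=-1.13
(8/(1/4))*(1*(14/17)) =448/17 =26.35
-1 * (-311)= 311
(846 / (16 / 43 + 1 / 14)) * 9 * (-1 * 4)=-6111504 / 89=-68668.58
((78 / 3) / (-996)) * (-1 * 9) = 39 / 166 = 0.23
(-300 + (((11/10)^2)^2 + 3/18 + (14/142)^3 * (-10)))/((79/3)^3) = -28834126381323/1764640815290000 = -0.02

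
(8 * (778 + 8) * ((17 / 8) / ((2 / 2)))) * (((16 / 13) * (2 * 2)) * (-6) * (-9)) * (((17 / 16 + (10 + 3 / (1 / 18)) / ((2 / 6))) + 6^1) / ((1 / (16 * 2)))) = 22627745280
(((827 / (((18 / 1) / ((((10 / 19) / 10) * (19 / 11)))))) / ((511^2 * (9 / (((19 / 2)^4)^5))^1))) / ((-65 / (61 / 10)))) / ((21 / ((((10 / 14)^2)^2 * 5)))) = -370581009989.08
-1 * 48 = -48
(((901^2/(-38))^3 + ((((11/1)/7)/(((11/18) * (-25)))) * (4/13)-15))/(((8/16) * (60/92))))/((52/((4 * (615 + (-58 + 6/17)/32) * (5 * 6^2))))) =-107747175414795415872588093/424434920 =-253860298334537167.38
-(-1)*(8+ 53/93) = 8.57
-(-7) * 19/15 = 133/15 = 8.87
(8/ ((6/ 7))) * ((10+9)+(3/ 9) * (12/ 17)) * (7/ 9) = 21364/ 153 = 139.63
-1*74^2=-5476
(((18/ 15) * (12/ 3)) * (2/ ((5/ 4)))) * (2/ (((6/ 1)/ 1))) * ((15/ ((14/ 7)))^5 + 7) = 1519198/ 25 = 60767.92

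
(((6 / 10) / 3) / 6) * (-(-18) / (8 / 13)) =0.98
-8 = -8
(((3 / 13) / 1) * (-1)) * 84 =-252 / 13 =-19.38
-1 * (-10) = 10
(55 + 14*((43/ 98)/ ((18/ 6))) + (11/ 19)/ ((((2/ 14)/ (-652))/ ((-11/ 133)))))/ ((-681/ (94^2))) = -18460259560/ 5162661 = -3575.73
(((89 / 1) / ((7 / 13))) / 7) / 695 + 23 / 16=801777 / 544880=1.47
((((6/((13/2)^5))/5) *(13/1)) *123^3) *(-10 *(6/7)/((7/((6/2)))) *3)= -38586938112/1399489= -27572.16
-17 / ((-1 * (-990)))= -17 / 990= -0.02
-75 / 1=-75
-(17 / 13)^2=-289 / 169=-1.71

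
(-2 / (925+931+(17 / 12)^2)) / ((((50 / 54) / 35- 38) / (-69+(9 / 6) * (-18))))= -5225472 / 1920227881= -0.00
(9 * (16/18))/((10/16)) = 64/5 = 12.80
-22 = -22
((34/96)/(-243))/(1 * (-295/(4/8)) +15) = 0.00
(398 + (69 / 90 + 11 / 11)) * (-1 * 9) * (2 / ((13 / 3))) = -107937 / 65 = -1660.57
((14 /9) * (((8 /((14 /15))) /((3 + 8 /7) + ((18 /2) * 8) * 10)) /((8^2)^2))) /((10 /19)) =133 /15571968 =0.00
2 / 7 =0.29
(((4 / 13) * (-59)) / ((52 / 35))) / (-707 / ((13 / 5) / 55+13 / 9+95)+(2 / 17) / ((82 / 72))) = 343730502185 / 203211210969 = 1.69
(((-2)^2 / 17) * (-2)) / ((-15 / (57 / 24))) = 19 / 255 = 0.07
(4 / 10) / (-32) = -1 / 80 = -0.01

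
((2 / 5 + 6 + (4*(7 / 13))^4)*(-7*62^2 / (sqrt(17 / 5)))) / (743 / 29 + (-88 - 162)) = 3111364721024*sqrt(85) / 15796946295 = 1815.88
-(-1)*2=2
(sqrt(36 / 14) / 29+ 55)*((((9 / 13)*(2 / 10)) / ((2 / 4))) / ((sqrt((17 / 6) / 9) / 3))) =972*sqrt(357) / 224315+ 1782*sqrt(102) / 221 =81.52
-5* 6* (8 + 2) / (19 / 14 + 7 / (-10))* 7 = -3195.65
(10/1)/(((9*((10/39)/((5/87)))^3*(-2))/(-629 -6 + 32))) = 735995/195112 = 3.77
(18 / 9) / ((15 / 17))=34 / 15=2.27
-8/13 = -0.62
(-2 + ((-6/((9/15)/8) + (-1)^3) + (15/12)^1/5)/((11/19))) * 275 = -155625/4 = -38906.25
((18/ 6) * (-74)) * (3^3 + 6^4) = -293706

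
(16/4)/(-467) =-4/467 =-0.01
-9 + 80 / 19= -4.79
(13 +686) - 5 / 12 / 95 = 699.00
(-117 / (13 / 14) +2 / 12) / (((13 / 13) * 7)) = -755 / 42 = -17.98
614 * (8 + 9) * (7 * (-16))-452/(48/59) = -14035339/12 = -1169611.58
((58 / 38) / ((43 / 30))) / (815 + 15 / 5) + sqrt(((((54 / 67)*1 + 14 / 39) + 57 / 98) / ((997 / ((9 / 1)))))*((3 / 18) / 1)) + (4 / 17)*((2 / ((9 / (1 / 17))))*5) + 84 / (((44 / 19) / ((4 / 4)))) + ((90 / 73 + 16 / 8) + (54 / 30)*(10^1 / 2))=sqrt(388388690911) / 12157418 + 33864331106015 / 697912958259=48.57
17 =17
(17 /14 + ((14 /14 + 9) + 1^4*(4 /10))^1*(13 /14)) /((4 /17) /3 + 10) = 38811 /35980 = 1.08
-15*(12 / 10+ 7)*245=-30135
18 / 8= 9 / 4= 2.25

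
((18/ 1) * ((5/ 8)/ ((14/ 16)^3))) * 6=34560/ 343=100.76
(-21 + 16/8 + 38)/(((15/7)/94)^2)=8226316/225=36561.40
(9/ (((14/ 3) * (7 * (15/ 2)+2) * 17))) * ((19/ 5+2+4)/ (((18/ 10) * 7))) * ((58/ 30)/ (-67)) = -29/ 620755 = -0.00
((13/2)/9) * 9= 13/2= 6.50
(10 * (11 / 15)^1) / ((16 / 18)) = 33 / 4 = 8.25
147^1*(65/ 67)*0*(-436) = 0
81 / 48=27 / 16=1.69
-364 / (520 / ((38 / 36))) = -133 / 180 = -0.74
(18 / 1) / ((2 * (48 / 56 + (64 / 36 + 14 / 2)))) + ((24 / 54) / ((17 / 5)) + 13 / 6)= 600223 / 185742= 3.23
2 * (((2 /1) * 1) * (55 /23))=220 /23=9.57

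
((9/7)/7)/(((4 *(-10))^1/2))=-9/980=-0.01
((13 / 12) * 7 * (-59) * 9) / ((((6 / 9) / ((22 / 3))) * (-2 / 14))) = 1240239 / 4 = 310059.75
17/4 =4.25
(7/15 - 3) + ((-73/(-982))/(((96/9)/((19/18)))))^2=-450275687011/177744199680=-2.53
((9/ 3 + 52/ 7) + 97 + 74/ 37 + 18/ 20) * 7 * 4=15446/ 5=3089.20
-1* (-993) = 993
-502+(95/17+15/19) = -160086/323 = -495.62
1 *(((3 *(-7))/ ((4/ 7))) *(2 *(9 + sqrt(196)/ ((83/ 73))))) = -1566.52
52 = 52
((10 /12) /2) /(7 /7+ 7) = 5 /96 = 0.05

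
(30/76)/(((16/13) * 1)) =195/608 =0.32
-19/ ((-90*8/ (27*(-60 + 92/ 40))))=-32889/ 800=-41.11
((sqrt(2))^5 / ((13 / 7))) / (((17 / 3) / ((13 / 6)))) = 1.16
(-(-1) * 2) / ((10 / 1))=1 / 5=0.20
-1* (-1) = 1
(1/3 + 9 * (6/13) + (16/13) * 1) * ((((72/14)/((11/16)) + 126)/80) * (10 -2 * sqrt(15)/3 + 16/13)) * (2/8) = 27885927/1041040 -127333 * sqrt(15)/80080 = 20.63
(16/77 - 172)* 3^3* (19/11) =-6785964/847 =-8011.76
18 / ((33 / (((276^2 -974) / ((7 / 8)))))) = 3609696 / 77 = 46879.17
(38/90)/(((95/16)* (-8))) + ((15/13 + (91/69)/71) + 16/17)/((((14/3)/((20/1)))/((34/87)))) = 3423903026/969634575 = 3.53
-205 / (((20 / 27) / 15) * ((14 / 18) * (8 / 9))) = -1345005 / 224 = -6004.49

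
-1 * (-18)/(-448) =-9/224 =-0.04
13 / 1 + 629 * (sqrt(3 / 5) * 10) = 4885.21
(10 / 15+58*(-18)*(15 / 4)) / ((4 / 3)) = -11743 / 4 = -2935.75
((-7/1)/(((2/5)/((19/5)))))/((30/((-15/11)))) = 133/44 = 3.02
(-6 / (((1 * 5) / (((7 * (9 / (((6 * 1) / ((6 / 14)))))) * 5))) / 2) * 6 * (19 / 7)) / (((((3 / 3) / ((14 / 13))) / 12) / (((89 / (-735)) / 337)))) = 4383072 / 1073345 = 4.08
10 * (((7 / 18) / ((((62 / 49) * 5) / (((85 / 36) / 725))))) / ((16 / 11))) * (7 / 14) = 0.00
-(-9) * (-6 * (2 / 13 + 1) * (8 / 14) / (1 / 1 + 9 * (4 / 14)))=-648 / 65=-9.97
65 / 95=13 / 19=0.68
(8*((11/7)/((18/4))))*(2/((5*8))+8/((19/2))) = 4972/1995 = 2.49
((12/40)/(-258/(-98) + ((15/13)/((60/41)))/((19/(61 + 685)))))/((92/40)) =72618/18700909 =0.00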